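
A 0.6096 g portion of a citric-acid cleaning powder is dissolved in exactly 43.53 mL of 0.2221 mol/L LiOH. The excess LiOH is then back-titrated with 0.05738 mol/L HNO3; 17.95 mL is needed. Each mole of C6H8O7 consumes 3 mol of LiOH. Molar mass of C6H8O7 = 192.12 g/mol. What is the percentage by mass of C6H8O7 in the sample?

Total n(LiOH) added = 0.2221 x 0.04353 = 0.009668 mol.
n(HNO3) used = 0.05738 x 0.01795 = 0.001030 mol, which equals the excess n(LiOH).
So n(LiOH) consumed by the sample = 0.009668 - 0.001030 = 0.008638 mol.
n(C6H8O7) = 0.008638 / 3 = 0.002879 mol.
mass C6H8O7 = 0.002879 x 192.12 = 0.5532 g, so %C6H8O7 = 0.5532/0.6096 x 100 = 90.7%.

90.7%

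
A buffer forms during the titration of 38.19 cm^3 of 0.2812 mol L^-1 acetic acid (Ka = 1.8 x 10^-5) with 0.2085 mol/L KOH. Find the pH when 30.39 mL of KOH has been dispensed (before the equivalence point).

Initial n(CH3COOH) = 0.2812 x 0.03819 = 0.01074 mol.
n(KOH) added = 0.2085 x 0.03039 = 0.006336 mol, converting that many moles of CH3COOH to CH3COO-.
Remaining n(CH3COOH) = 0.004403 mol; n(CH3COO-) = 0.006336 mol.
By Henderson-Hasselbalch, pH = pKa + log([A^-]/[HA]) = 4.74 + log(0.006336/0.004403) = 4.74 + (+0.16) = 4.90.

4.90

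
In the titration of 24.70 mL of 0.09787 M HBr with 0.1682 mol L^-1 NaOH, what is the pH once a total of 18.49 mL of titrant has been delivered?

n(acid) = 0.09787 x 0.02470 = 0.002417 mol; n(NaOH) added = 0.1682 x 0.01849 = 0.003110 mol.
Base is in excess by 0.003110 - 0.002417 = 0.0006926 mol in a total volume of 0.04319 L.
[OH^-] = 0.0006926/0.04319 = 0.01604 M, so pOH = 1.79 and pH = 14.00 - 1.79 = 12.21.

12.21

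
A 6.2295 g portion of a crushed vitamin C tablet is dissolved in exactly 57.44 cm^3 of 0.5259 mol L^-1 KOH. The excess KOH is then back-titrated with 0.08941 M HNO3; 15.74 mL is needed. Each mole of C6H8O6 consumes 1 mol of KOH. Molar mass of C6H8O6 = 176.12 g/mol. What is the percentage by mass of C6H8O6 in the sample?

81.4%

Total n(KOH) added = 0.5259 x 0.05744 = 0.03021 mol.
n(HNO3) used = 0.08941 x 0.01574 = 0.001407 mol, which equals the excess n(KOH).
So n(KOH) consumed by the sample = 0.03021 - 0.001407 = 0.02880 mol.
n(C6H8O6) = 0.02880 / 1 = 0.02880 mol.
mass C6H8O6 = 0.02880 x 176.12 = 5.072 g, so %C6H8O6 = 5.072/6.2295 x 100 = 81.4%.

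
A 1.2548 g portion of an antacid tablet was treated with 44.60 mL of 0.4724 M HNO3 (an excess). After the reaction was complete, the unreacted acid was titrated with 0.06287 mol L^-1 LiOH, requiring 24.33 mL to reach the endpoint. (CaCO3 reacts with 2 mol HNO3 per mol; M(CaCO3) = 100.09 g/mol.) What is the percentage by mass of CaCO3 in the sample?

Total n(HNO3) added = 0.4724 x 0.04460 = 0.02107 mol.
n(LiOH) used = 0.06287 x 0.02433 = 0.001530 mol, which equals the excess n(HNO3).
So n(HNO3) consumed by the sample = 0.02107 - 0.001530 = 0.01954 mol.
n(CaCO3) = 0.01954 / 2 = 0.009770 mol.
mass CaCO3 = 0.009770 x 100.09 = 0.9778 g, so %CaCO3 = 0.9778/1.2548 x 100 = 77.9%.

77.9%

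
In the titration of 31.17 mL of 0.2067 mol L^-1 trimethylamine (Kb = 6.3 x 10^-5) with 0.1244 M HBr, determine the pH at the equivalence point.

5.45

n((CH3)3N) = 0.2067 x 0.03117 = 0.006443 mol; V(HBr) at equivalence = 0.006443/0.1244 = 0.05179 L.
At equivalence the base is fully converted to (CH3)3NH+; total volume = 0.08296 L, so [(CH3)3NH+] = 0.006443/0.08296 = 0.07766 M.
Ka((CH3)3NH+) = Kw/Kb = 1.0e-14 / 6.3 x 10^-5 = 1.59e-10.
[H^+] = sqrt(Ka x [(CH3)3NH+]) = sqrt(1.59e-10 x 0.07766) = 3.51e-6 M.
pH = -log(3.51e-6) = 5.45.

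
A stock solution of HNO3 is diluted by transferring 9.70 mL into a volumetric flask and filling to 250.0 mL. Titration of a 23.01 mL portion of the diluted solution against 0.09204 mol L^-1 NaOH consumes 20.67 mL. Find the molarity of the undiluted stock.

n(NaOH) = 0.09204 x 0.02067 = 0.001902 mol.
n(HNO3) in the aliquot = 0.001902 mol.
[diluted HNO3] = 0.001902 / 0.02301 = 0.08268 M.
Dilution factor = 250.0/9.700 = 25.77, so [stock] = 0.08268 x 25.77 = 2.13 M.

2.13 M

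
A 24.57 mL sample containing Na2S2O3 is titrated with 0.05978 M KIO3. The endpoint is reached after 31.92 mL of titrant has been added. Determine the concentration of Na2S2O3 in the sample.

0.466 M

n(KIO3) = 0.05978 x 0.03192 = 0.001908 mol.
From the balanced equation, 1 mol KIO3 reacts with 6 mol Na2S2O3, so n(Na2S2O3) = 0.001908 x 6/1 = 0.01145 mol.
[Na2S2O3] = 0.01145 / 0.02457 L = 0.466 M.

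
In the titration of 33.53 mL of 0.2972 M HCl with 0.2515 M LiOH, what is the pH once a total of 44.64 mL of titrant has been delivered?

n(acid) = 0.2972 x 0.03353 = 0.009965 mol; n(LiOH) added = 0.2515 x 0.04464 = 0.01123 mol.
Base is in excess by 0.01123 - 0.009965 = 0.001262 mol in a total volume of 0.07817 L.
[OH^-] = 0.001262/0.07817 = 0.01614 M, so pOH = 1.79 and pH = 14.00 - 1.79 = 12.21.

12.21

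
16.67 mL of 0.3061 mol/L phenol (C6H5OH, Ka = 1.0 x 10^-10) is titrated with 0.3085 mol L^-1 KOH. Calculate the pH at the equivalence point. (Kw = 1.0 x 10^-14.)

n(C6H5OH) = 0.3061 x 0.01667 = 0.005103 mol; V(KOH) at equivalence = 0.005103/0.3085 = 0.01654 L.
At equivalence all the acid is converted to C6H5O-; total volume = 0.01667 + 0.01654 = 0.03321 L, so [C6H5O-] = 0.005103/0.03321 = 0.1536 M.
Kb = Kw/Ka = 1.0e-14 / 1.0 x 10^-10 = 0.000100.
[OH^-] = sqrt(Kb x [C6H5O-]) = sqrt(0.000100 x 0.1536) = 0.00392 M.
pOH = 2.41, so pH = 14.00 - 2.41 = 11.59.

11.59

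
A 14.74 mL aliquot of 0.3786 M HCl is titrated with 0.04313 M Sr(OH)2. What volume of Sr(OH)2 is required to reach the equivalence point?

64.7 mL

n(HCl) = 0.3786 mol/L x 0.01474 L = 0.005581 mol.
The neutralisation is 2 HCl : 1 Sr(OH)2, so n(Sr(OH)2) = 0.005581 x 1/2 = 0.002790 mol.
V(Sr(OH)2) = 0.002790 / 0.04313 = 0.06469 L = 64.7 mL.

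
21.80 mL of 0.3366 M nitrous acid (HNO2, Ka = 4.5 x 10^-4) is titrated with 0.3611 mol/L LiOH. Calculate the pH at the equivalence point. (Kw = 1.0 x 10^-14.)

8.29

n(HNO2) = 0.3366 x 0.02180 = 0.007338 mol; V(LiOH) at equivalence = 0.007338/0.3611 = 0.02032 L.
At equivalence all the acid is converted to NO2-; total volume = 0.02180 + 0.02032 = 0.04212 L, so [NO2-] = 0.007338/0.04212 = 0.1742 M.
Kb = Kw/Ka = 1.0e-14 / 4.5 x 10^-4 = 2.22e-11.
[OH^-] = sqrt(Kb x [NO2-]) = sqrt(2.22e-11 x 0.1742) = 1.97e-6 M.
pOH = 5.71, so pH = 14.00 - 5.71 = 8.29.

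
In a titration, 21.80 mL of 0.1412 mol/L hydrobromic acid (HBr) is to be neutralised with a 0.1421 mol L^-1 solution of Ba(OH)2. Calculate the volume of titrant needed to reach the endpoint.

10.8 mL

n(HBr) = 0.1412 mol/L x 0.02180 L = 0.003078 mol.
The neutralisation is 2 HBr : 1 Ba(OH)2, so n(Ba(OH)2) = 0.003078 x 1/2 = 0.001539 mol.
V(Ba(OH)2) = 0.001539 / 0.1421 = 0.01083 L = 10.8 mL.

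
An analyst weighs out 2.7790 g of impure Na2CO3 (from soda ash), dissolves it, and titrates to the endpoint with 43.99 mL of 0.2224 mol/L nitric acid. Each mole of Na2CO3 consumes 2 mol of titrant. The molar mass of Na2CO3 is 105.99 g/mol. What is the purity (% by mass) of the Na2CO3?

18.7%

n(HNO3) = 0.2224 x 0.04399 = 0.009783 mol.
n(Na2CO3) = 0.009783 / 2 = 0.004892 mol.
mass of Na2CO3 = 0.004892 x 105.99 = 0.5185 g.
% purity = 0.5185 / 2.7790 x 100 = 18.7%.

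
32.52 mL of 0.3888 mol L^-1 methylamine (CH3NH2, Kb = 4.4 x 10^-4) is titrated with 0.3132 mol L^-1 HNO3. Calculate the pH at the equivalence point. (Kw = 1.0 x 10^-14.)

n(CH3NH2) = 0.3888 x 0.03252 = 0.01264 mol; V(HNO3) at equivalence = 0.01264/0.3132 = 0.04037 L.
At equivalence the base is fully converted to CH3NH3+; total volume = 0.07289 L, so [CH3NH3+] = 0.01264/0.07289 = 0.1735 M.
Ka(CH3NH3+) = Kw/Kb = 1.0e-14 / 4.4 x 10^-4 = 2.27e-11.
[H^+] = sqrt(Ka x [CH3NH3+]) = sqrt(2.27e-11 x 0.1735) = 1.99e-6 M.
pH = -log(1.99e-6) = 5.70.

5.70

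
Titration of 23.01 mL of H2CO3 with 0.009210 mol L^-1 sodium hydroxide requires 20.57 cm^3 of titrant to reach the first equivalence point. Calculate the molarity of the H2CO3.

0.00823 M

n(NaOH) = 0.009210 x 0.02057 = 0.0001894 mol.
At the first equivalence point, 1 mol OH^- react per mol H2CO3, so n(H2CO3) = 0.0001894 / 1 = 0.0001894 mol.
[H2CO3] = 0.0001894 / 0.02301 L = 0.00823 M.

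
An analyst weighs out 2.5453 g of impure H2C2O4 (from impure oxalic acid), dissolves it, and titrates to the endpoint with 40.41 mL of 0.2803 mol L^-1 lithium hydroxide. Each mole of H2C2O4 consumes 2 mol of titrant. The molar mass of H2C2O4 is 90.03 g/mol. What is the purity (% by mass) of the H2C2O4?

20.0%

n(LiOH) = 0.2803 x 0.04041 = 0.01133 mol.
n(H2C2O4) = 0.01133 / 2 = 0.005663 mol.
mass of H2C2O4 = 0.005663 x 90.03 = 0.5099 g.
% purity = 0.5099 / 2.5453 x 100 = 20.0%.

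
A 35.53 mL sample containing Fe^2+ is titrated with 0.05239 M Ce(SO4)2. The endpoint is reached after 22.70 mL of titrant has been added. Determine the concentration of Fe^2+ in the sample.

n(Ce(SO4)2) = 0.05239 x 0.02270 = 0.001189 mol.
From the balanced equation, 1 mol Ce(SO4)2 reacts with 1 mol Fe^2+, so n(Fe^2+) = 0.001189 x 1/1 = 0.001189 mol.
[Fe^2+] = 0.001189 / 0.03553 L = 0.0335 M.

0.0335 M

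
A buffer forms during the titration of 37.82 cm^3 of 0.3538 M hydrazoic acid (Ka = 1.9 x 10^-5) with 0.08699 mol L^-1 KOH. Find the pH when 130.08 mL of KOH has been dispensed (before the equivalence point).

Initial n(HN3) = 0.3538 x 0.03782 = 0.01338 mol.
n(KOH) added = 0.08699 x 0.1301 = 0.01132 mol, converting that many moles of HN3 to N3-.
Remaining n(HN3) = 0.002065 mol; n(N3-) = 0.01132 mol.
By Henderson-Hasselbalch, pH = pKa + log([A^-]/[HA]) = 4.72 + log(0.01132/0.002065) = 4.72 + (+0.74) = 5.46.

5.46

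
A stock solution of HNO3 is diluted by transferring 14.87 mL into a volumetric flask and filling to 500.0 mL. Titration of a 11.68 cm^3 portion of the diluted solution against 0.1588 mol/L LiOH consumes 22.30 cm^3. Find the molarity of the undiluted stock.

n(LiOH) = 0.1588 x 0.02230 = 0.003541 mol.
n(HNO3) in the aliquot = 0.003541 mol.
[diluted HNO3] = 0.003541 / 0.01168 = 0.3032 M.
Dilution factor = 500.0/14.87 = 33.62, so [stock] = 0.3032 x 33.62 = 10.2 M.

10.2 M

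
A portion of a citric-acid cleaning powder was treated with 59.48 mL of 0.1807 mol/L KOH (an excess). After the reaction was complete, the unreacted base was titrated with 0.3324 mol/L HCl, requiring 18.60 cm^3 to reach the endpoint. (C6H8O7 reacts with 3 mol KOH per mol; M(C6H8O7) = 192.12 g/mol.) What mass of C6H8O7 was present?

0.292 g

Total n(KOH) added = 0.1807 x 0.05948 = 0.01075 mol.
n(HCl) used = 0.3324 x 0.01860 = 0.006183 mol, which equals the excess n(KOH).
So n(KOH) consumed by the sample = 0.01075 - 0.006183 = 0.004565 mol.
n(C6H8O7) = 0.004565 / 3 = 0.001522 mol.
mass = 0.001522 mol x 192.12 g/mol = 0.292 g.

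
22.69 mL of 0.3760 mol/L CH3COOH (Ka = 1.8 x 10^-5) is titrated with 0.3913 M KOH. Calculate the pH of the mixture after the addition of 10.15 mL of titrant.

Initial n(CH3COOH) = 0.3760 x 0.02269 = 0.008531 mol.
n(KOH) added = 0.3913 x 0.01015 = 0.003972 mol, converting that many moles of CH3COOH to CH3COO-.
Remaining n(CH3COOH) = 0.004560 mol; n(CH3COO-) = 0.003972 mol.
By Henderson-Hasselbalch, pH = pKa + log([A^-]/[HA]) = 4.74 + log(0.003972/0.004560) = 4.74 + (-0.06) = 4.68.

4.68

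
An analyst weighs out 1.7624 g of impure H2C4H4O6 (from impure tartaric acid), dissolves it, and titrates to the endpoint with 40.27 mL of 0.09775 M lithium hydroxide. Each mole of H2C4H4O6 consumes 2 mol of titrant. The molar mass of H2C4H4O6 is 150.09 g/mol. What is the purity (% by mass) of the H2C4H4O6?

16.8%

n(LiOH) = 0.09775 x 0.04027 = 0.003936 mol.
n(H2C4H4O6) = 0.003936 / 2 = 0.001968 mol.
mass of H2C4H4O6 = 0.001968 x 150.09 = 0.2954 g.
% purity = 0.2954 / 1.7624 x 100 = 16.8%.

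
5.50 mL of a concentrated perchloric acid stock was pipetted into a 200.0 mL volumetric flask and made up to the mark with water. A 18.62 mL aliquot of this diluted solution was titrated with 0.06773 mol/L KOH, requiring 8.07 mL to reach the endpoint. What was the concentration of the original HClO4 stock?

1.07 M

n(KOH) = 0.06773 x 0.008070 = 0.0005466 mol.
n(HClO4) in the aliquot = 0.0005466 mol.
[diluted HClO4] = 0.0005466 / 0.01862 = 0.02935 M.
Dilution factor = 200.0/5.500 = 36.36, so [stock] = 0.02935 x 36.36 = 1.07 M.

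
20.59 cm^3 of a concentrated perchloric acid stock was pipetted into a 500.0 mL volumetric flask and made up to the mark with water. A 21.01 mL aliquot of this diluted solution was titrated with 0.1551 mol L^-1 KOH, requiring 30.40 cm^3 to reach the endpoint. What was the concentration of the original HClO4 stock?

n(KOH) = 0.1551 x 0.03040 = 0.004715 mol.
n(HClO4) in the aliquot = 0.004715 mol.
[diluted HClO4] = 0.004715 / 0.02101 = 0.2244 M.
Dilution factor = 500.0/20.59 = 24.28, so [stock] = 0.2244 x 24.28 = 5.45 M.

5.45 M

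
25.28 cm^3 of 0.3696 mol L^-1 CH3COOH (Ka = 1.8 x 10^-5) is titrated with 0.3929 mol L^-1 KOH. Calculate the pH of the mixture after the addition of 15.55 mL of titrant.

5.02

Initial n(CH3COOH) = 0.3696 x 0.02528 = 0.009343 mol.
n(KOH) added = 0.3929 x 0.01555 = 0.006110 mol, converting that many moles of CH3COOH to CH3COO-.
Remaining n(CH3COOH) = 0.003234 mol; n(CH3COO-) = 0.006110 mol.
By Henderson-Hasselbalch, pH = pKa + log([A^-]/[HA]) = 4.74 + log(0.006110/0.003234) = 4.74 + (+0.28) = 5.02.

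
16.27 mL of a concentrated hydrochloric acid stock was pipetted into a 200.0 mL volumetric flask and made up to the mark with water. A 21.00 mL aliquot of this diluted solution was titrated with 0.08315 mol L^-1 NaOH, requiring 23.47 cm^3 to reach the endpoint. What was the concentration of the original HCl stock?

n(NaOH) = 0.08315 x 0.02347 = 0.001952 mol.
n(HCl) in the aliquot = 0.001952 mol.
[diluted HCl] = 0.001952 / 0.02100 = 0.09293 M.
Dilution factor = 200.0/16.27 = 12.29, so [stock] = 0.09293 x 12.29 = 1.14 M.

1.14 M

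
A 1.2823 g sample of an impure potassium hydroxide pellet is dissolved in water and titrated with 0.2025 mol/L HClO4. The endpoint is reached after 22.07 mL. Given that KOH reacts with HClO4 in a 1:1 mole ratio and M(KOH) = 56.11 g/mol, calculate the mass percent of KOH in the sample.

n(HClO4) = 0.2025 x 0.02207 = 0.004469 mol.
n(KOH) = 0.004469 / 1 = 0.004469 mol.
mass of KOH = 0.004469 x 56.11 = 0.2508 g.
% purity = 0.2508 / 1.2823 x 100 = 19.6%.

19.6%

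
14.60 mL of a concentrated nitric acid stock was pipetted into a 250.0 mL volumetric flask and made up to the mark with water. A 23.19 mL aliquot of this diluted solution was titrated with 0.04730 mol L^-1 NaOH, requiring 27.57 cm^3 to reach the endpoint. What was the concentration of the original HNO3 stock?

n(NaOH) = 0.04730 x 0.02757 = 0.001304 mol.
n(HNO3) in the aliquot = 0.001304 mol.
[diluted HNO3] = 0.001304 / 0.02319 = 0.05623 M.
Dilution factor = 250.0/14.60 = 17.12, so [stock] = 0.05623 x 17.12 = 0.963 M.

0.963 M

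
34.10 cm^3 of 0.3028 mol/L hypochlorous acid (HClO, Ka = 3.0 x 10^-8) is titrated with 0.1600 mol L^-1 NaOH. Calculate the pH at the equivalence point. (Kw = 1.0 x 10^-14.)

10.27

n(HClO) = 0.3028 x 0.03410 = 0.01033 mol; V(NaOH) at equivalence = 0.01033/0.1600 = 0.06453 L.
At equivalence all the acid is converted to ClO-; total volume = 0.03410 + 0.06453 = 0.09863 L, so [ClO-] = 0.01033/0.09863 = 0.1047 M.
Kb = Kw/Ka = 1.0e-14 / 3.0 x 10^-8 = 3.33e-7.
[OH^-] = sqrt(Kb x [ClO-]) = sqrt(3.33e-7 x 0.1047) = 0.000187 M.
pOH = 3.73, so pH = 14.00 - 3.73 = 10.27.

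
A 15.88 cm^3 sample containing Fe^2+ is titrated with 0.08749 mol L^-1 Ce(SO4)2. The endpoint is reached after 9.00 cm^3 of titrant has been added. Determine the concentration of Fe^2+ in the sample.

n(Ce(SO4)2) = 0.08749 x 0.009000 = 0.0007874 mol.
From the balanced equation, 1 mol Ce(SO4)2 reacts with 1 mol Fe^2+, so n(Fe^2+) = 0.0007874 x 1/1 = 0.0007874 mol.
[Fe^2+] = 0.0007874 / 0.01588 L = 0.0496 M.

0.0496 M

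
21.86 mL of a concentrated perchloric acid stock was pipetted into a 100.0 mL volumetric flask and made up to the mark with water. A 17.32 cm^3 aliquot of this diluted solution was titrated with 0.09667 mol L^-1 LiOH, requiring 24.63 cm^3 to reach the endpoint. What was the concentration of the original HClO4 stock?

n(LiOH) = 0.09667 x 0.02463 = 0.002381 mol.
n(HClO4) in the aliquot = 0.002381 mol.
[diluted HClO4] = 0.002381 / 0.01732 = 0.1375 M.
Dilution factor = 100.0/21.86 = 4.575, so [stock] = 0.1375 x 4.575 = 0.629 M.

0.629 M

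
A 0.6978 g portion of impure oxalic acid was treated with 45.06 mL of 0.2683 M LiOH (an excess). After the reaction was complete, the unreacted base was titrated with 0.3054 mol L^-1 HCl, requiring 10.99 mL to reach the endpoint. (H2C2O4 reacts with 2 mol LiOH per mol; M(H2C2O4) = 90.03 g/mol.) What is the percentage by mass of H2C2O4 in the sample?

56.3%

Total n(LiOH) added = 0.2683 x 0.04506 = 0.01209 mol.
n(HCl) used = 0.3054 x 0.01099 = 0.003356 mol, which equals the excess n(LiOH).
So n(LiOH) consumed by the sample = 0.01209 - 0.003356 = 0.008733 mol.
n(H2C2O4) = 0.008733 / 2 = 0.004367 mol.
mass H2C2O4 = 0.004367 x 90.03 = 0.3931 g, so %H2C2O4 = 0.3931/0.6978 x 100 = 56.3%.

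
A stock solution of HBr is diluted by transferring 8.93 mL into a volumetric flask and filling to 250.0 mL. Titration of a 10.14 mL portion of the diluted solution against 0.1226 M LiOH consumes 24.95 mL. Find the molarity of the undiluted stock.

8.45 M

n(LiOH) = 0.1226 x 0.02495 = 0.003059 mol.
n(HBr) in the aliquot = 0.003059 mol.
[diluted HBr] = 0.003059 / 0.01014 = 0.3017 M.
Dilution factor = 250.0/8.930 = 28.00, so [stock] = 0.3017 x 28.00 = 8.45 M.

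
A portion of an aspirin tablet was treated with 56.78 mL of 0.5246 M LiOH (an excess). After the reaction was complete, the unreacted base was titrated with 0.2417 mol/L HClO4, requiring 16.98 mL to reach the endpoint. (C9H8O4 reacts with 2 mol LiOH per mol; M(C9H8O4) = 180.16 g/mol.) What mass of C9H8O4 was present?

2.31 g

Total n(LiOH) added = 0.5246 x 0.05678 = 0.02979 mol.
n(HClO4) used = 0.2417 x 0.01698 = 0.004104 mol, which equals the excess n(LiOH).
So n(LiOH) consumed by the sample = 0.02979 - 0.004104 = 0.02568 mol.
n(C9H8O4) = 0.02568 / 2 = 0.01284 mol.
mass = 0.01284 mol x 180.16 g/mol = 2.31 g.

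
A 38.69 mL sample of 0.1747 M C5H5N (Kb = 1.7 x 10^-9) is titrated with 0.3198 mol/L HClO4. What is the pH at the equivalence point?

n(C5H5N) = 0.1747 x 0.03869 = 0.006759 mol; V(HClO4) at equivalence = 0.006759/0.3198 = 0.02114 L.
At equivalence the base is fully converted to C5H5NH+; total volume = 0.05983 L, so [C5H5NH+] = 0.006759/0.05983 = 0.1130 M.
Ka(C5H5NH+) = Kw/Kb = 1.0e-14 / 1.7 x 10^-9 = 5.88e-6.
[H^+] = sqrt(Ka x [C5H5NH+]) = sqrt(5.88e-6 x 0.1130) = 0.000815 M.
pH = -log(0.000815) = 3.09.

3.09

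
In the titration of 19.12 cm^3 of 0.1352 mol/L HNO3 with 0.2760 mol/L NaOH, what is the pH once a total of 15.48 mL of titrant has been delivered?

n(acid) = 0.1352 x 0.01912 = 0.002585 mol; n(NaOH) added = 0.2760 x 0.01548 = 0.004272 mol.
Base is in excess by 0.004272 - 0.002585 = 0.001687 mol in a total volume of 0.03460 L.
[OH^-] = 0.001687/0.03460 = 0.04877 M, so pOH = 1.31 and pH = 14.00 - 1.31 = 12.69.

12.69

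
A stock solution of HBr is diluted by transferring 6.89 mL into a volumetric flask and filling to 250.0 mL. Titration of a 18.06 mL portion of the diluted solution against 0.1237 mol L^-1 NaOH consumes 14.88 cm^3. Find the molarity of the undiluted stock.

n(NaOH) = 0.1237 x 0.01488 = 0.001841 mol.
n(HBr) in the aliquot = 0.001841 mol.
[diluted HBr] = 0.001841 / 0.01806 = 0.1019 M.
Dilution factor = 250.0/6.890 = 36.28, so [stock] = 0.1019 x 36.28 = 3.70 M.

3.70 M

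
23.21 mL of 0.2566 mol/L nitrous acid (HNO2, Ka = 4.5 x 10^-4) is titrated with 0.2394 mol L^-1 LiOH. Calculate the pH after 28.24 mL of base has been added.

12.19

n(acid) = 0.2566 x 0.02321 = 0.005956 mol; n(LiOH) added = 0.2394 x 0.02824 = 0.006761 mol.
Base is in excess by 0.006761 - 0.005956 = 0.0008050 mol in a total volume of 0.05145 L.
[OH^-] = 0.0008050/0.05145 = 0.01565 M, so pOH = 1.81 and pH = 14.00 - 1.81 = 12.19.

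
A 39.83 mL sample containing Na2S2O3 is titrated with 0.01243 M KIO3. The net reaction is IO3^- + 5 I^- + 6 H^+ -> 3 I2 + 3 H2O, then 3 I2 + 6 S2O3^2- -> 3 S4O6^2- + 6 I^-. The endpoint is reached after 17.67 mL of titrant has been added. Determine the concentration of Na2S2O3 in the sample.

0.0331 M

n(KIO3) = 0.01243 x 0.01767 = 0.0002196 mol.
From the balanced equation, 1 mol KIO3 reacts with 6 mol Na2S2O3, so n(Na2S2O3) = 0.0002196 x 6/1 = 0.001318 mol.
[Na2S2O3] = 0.001318 / 0.03983 L = 0.0331 M.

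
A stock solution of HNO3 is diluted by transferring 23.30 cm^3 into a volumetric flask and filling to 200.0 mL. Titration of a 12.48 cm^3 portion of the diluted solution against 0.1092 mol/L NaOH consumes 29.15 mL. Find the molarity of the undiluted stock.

n(NaOH) = 0.1092 x 0.02915 = 0.003183 mol.
n(HNO3) in the aliquot = 0.003183 mol.
[diluted HNO3] = 0.003183 / 0.01248 = 0.2551 M.
Dilution factor = 200.0/23.30 = 8.584, so [stock] = 0.2551 x 8.584 = 2.19 M.

2.19 M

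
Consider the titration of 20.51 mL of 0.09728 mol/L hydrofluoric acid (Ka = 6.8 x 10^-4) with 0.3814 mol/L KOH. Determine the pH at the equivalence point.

8.03

n(HF) = 0.09728 x 0.02051 = 0.001995 mol; V(KOH) at equivalence = 0.001995/0.3814 = 0.005231 L.
At equivalence all the acid is converted to F-; total volume = 0.02051 + 0.005231 = 0.02574 L, so [F-] = 0.001995/0.02574 = 0.07751 M.
Kb = Kw/Ka = 1.0e-14 / 6.8 x 10^-4 = 1.47e-11.
[OH^-] = sqrt(Kb x [F-]) = sqrt(1.47e-11 x 0.07751) = 1.07e-6 M.
pOH = 5.97, so pH = 14.00 - 5.97 = 8.03.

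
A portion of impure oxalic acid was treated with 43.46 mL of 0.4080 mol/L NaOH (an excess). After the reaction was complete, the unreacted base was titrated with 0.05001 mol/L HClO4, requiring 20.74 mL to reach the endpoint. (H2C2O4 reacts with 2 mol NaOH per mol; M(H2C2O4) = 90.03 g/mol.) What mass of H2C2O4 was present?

0.752 g

Total n(NaOH) added = 0.4080 x 0.04346 = 0.01773 mol.
n(HClO4) used = 0.05001 x 0.02074 = 0.001037 mol, which equals the excess n(NaOH).
So n(NaOH) consumed by the sample = 0.01773 - 0.001037 = 0.01669 mol.
n(H2C2O4) = 0.01669 / 2 = 0.008347 mol.
mass = 0.008347 mol x 90.03 g/mol = 0.752 g.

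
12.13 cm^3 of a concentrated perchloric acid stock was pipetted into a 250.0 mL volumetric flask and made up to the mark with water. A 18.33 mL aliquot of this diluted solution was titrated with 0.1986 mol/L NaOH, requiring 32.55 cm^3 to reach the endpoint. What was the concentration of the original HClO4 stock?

7.27 M

n(NaOH) = 0.1986 x 0.03255 = 0.006464 mol.
n(HClO4) in the aliquot = 0.006464 mol.
[diluted HClO4] = 0.006464 / 0.01833 = 0.3527 M.
Dilution factor = 250.0/12.13 = 20.61, so [stock] = 0.3527 x 20.61 = 7.27 M.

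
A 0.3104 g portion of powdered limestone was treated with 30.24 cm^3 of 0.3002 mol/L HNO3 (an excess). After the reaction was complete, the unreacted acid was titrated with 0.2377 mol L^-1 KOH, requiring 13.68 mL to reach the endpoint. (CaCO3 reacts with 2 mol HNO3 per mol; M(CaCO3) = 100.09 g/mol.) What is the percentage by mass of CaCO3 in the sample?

93.9%

Total n(HNO3) added = 0.3002 x 0.03024 = 0.009078 mol.
n(KOH) used = 0.2377 x 0.01368 = 0.003252 mol, which equals the excess n(HNO3).
So n(HNO3) consumed by the sample = 0.009078 - 0.003252 = 0.005826 mol.
n(CaCO3) = 0.005826 / 2 = 0.002913 mol.
mass CaCO3 = 0.002913 x 100.09 = 0.2916 g, so %CaCO3 = 0.2916/0.3104 x 100 = 93.9%.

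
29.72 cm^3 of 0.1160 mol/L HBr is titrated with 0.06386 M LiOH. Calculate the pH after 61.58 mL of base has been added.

n(acid) = 0.1160 x 0.02972 = 0.003448 mol; n(LiOH) added = 0.06386 x 0.06158 = 0.003932 mol.
Base is in excess by 0.003932 - 0.003448 = 0.0004850 mol in a total volume of 0.09130 L.
[OH^-] = 0.0004850/0.09130 = 0.005312 M, so pOH = 2.27 and pH = 14.00 - 2.27 = 11.73.

11.73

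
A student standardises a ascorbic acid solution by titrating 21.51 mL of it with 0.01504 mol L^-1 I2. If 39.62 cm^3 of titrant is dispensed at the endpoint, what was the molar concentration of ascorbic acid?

n(I2) = 0.01504 x 0.03962 = 0.0005959 mol.
From the balanced equation, 1 mol I2 reacts with 1 mol ascorbic acid, so n(ascorbic acid) = 0.0005959 x 1/1 = 0.0005959 mol.
[ascorbic acid] = 0.0005959 / 0.02151 L = 0.0277 M.

0.0277 M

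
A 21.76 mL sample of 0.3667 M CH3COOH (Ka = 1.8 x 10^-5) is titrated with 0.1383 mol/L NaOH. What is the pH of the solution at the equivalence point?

n(CH3COOH) = 0.3667 x 0.02176 = 0.007979 mol; V(NaOH) at equivalence = 0.007979/0.1383 = 0.05770 L.
At equivalence all the acid is converted to CH3COO-; total volume = 0.02176 + 0.05770 = 0.07946 L, so [CH3COO-] = 0.007979/0.07946 = 0.1004 M.
Kb = Kw/Ka = 1.0e-14 / 1.8 x 10^-5 = 5.56e-10.
[OH^-] = sqrt(Kb x [CH3COO-]) = sqrt(5.56e-10 x 0.1004) = 7.47e-6 M.
pOH = 5.13, so pH = 14.00 - 5.13 = 8.87.

8.87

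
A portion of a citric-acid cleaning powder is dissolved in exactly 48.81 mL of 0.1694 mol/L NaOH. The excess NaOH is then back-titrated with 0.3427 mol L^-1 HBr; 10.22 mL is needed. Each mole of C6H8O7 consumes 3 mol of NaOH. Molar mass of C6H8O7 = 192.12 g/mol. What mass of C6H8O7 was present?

Total n(NaOH) added = 0.1694 x 0.04881 = 0.008268 mol.
n(HBr) used = 0.3427 x 0.01022 = 0.003502 mol, which equals the excess n(NaOH).
So n(NaOH) consumed by the sample = 0.008268 - 0.003502 = 0.004766 mol.
n(C6H8O7) = 0.004766 / 3 = 0.001589 mol.
mass = 0.001589 mol x 192.12 g/mol = 0.305 g.

0.305 g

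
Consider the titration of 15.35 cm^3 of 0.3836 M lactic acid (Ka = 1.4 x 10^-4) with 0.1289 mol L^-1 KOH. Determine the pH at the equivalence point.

8.42

n(HC3H5O3) = 0.3836 x 0.01535 = 0.005888 mol; V(KOH) at equivalence = 0.005888/0.1289 = 0.04568 L.
At equivalence all the acid is converted to C3H5O3-; total volume = 0.01535 + 0.04568 = 0.06103 L, so [C3H5O3-] = 0.005888/0.06103 = 0.09648 M.
Kb = Kw/Ka = 1.0e-14 / 1.4 x 10^-4 = 7.14e-11.
[OH^-] = sqrt(Kb x [C3H5O3-]) = sqrt(7.14e-11 x 0.09648) = 2.63e-6 M.
pOH = 5.58, so pH = 14.00 - 5.58 = 8.42.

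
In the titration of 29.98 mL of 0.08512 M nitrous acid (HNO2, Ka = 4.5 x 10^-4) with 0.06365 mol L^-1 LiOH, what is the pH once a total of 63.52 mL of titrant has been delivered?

12.20

n(acid) = 0.08512 x 0.02998 = 0.002552 mol; n(LiOH) added = 0.06365 x 0.06352 = 0.004043 mol.
Base is in excess by 0.004043 - 0.002552 = 0.001491 mol in a total volume of 0.09350 L.
[OH^-] = 0.001491/0.09350 = 0.01595 M, so pOH = 1.80 and pH = 14.00 - 1.80 = 12.20.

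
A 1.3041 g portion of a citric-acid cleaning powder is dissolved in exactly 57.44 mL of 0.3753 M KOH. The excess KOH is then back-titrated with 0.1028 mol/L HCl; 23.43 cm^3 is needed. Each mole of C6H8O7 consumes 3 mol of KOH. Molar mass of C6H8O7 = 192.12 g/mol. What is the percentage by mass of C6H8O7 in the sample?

94.0%

Total n(KOH) added = 0.3753 x 0.05744 = 0.02156 mol.
n(HCl) used = 0.1028 x 0.02343 = 0.002409 mol, which equals the excess n(KOH).
So n(KOH) consumed by the sample = 0.02156 - 0.002409 = 0.01915 mol.
n(C6H8O7) = 0.01915 / 3 = 0.006383 mol.
mass C6H8O7 = 0.006383 x 192.12 = 1.226 g, so %C6H8O7 = 1.226/1.3041 x 100 = 94.0%.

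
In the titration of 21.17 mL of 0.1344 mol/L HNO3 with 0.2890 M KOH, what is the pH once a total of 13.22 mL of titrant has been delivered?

12.45

n(acid) = 0.1344 x 0.02117 = 0.002845 mol; n(KOH) added = 0.2890 x 0.01322 = 0.003821 mol.
Base is in excess by 0.003821 - 0.002845 = 0.0009753 mol in a total volume of 0.03439 L.
[OH^-] = 0.0009753/0.03439 = 0.02836 M, so pOH = 1.55 and pH = 14.00 - 1.55 = 12.45.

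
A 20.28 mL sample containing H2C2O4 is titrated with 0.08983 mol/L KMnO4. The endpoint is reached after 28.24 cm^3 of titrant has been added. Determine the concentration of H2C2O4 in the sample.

n(KMnO4) = 0.08983 x 0.02824 = 0.002537 mol.
From the balanced equation, 2 mol KMnO4 reacts with 5 mol H2C2O4, so n(H2C2O4) = 0.002537 x 5/2 = 0.006342 mol.
[H2C2O4] = 0.006342 / 0.02028 L = 0.313 M.

0.313 M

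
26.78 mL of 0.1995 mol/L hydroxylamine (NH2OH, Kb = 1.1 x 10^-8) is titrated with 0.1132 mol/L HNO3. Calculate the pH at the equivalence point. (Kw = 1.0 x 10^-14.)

n(NH2OH) = 0.1995 x 0.02678 = 0.005343 mol; V(HNO3) at equivalence = 0.005343/0.1132 = 0.04720 L.
At equivalence the base is fully converted to NH3OH+; total volume = 0.07398 L, so [NH3OH+] = 0.005343/0.07398 = 0.07222 M.
Ka(NH3OH+) = Kw/Kb = 1.0e-14 / 1.1 x 10^-8 = 9.09e-7.
[H^+] = sqrt(Ka x [NH3OH+]) = sqrt(9.09e-7 x 0.07222) = 0.000256 M.
pH = -log(0.000256) = 3.59.

3.59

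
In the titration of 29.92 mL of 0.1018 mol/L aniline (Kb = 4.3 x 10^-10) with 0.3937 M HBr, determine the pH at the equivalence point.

n(C6H5NH2) = 0.1018 x 0.02992 = 0.003046 mol; V(HBr) at equivalence = 0.003046/0.3937 = 0.007736 L.
At equivalence the base is fully converted to C6H5NH3+; total volume = 0.03766 L, so [C6H5NH3+] = 0.003046/0.03766 = 0.08089 M.
Ka(C6H5NH3+) = Kw/Kb = 1.0e-14 / 4.3 x 10^-10 = 2.33e-5.
[H^+] = sqrt(Ka x [C6H5NH3+]) = sqrt(2.33e-5 x 0.08089) = 0.00137 M.
pH = -log(0.00137) = 2.86.

2.86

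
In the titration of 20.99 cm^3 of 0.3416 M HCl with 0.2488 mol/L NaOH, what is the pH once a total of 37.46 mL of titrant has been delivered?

n(acid) = 0.3416 x 0.02099 = 0.007170 mol; n(NaOH) added = 0.2488 x 0.03746 = 0.009320 mol.
Base is in excess by 0.009320 - 0.007170 = 0.002150 mol in a total volume of 0.05845 L.
[OH^-] = 0.002150/0.05845 = 0.03678 M, so pOH = 1.43 and pH = 14.00 - 1.43 = 12.57.

12.57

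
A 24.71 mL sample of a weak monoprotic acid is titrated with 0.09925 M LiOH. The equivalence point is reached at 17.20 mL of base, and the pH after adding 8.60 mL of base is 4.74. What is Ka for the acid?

1.8 x 10^-5

8.60 mL is half of the equivalence volume, so this is the half-equivalence point where [HA] = [A^-].
At half-equivalence pH = pKa, so pKa = 4.74.
Ka = 10^(-4.74) = 1.8 x 10^-5.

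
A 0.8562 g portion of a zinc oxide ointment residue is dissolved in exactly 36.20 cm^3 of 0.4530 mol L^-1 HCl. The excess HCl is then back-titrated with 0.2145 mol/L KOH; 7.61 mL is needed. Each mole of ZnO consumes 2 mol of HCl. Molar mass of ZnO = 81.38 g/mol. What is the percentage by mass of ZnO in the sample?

Total n(HCl) added = 0.4530 x 0.03620 = 0.01640 mol.
n(KOH) used = 0.2145 x 0.007610 = 0.001632 mol, which equals the excess n(HCl).
So n(HCl) consumed by the sample = 0.01640 - 0.001632 = 0.01477 mol.
n(ZnO) = 0.01477 / 2 = 0.007383 mol.
mass ZnO = 0.007383 x 81.38 = 0.6008 g, so %ZnO = 0.6008/0.8562 x 100 = 70.2%.

70.2%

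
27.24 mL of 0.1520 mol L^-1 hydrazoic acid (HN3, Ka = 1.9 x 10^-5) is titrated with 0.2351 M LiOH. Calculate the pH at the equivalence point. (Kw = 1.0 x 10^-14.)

8.84

n(HN3) = 0.1520 x 0.02724 = 0.004140 mol; V(LiOH) at equivalence = 0.004140/0.2351 = 0.01761 L.
At equivalence all the acid is converted to N3-; total volume = 0.02724 + 0.01761 = 0.04485 L, so [N3-] = 0.004140/0.04485 = 0.09232 M.
Kb = Kw/Ka = 1.0e-14 / 1.9 x 10^-5 = 5.26e-10.
[OH^-] = sqrt(Kb x [N3-]) = sqrt(5.26e-10 x 0.09232) = 6.97e-6 M.
pOH = 5.16, so pH = 14.00 - 5.16 = 8.84.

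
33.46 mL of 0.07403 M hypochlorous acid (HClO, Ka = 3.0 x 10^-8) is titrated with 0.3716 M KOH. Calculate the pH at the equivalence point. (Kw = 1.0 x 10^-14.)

10.16

n(HClO) = 0.07403 x 0.03346 = 0.002477 mol; V(KOH) at equivalence = 0.002477/0.3716 = 0.006666 L.
At equivalence all the acid is converted to ClO-; total volume = 0.03346 + 0.006666 = 0.04013 L, so [ClO-] = 0.002477/0.04013 = 0.06173 M.
Kb = Kw/Ka = 1.0e-14 / 3.0 x 10^-8 = 3.33e-7.
[OH^-] = sqrt(Kb x [ClO-]) = sqrt(3.33e-7 x 0.06173) = 0.000143 M.
pOH = 3.84, so pH = 14.00 - 3.84 = 10.16.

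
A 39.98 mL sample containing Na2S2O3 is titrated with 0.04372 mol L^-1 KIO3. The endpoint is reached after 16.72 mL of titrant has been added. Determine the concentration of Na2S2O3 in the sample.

0.110 M

n(KIO3) = 0.04372 x 0.01672 = 0.0007310 mol.
From the balanced equation, 1 mol KIO3 reacts with 6 mol Na2S2O3, so n(Na2S2O3) = 0.0007310 x 6/1 = 0.004386 mol.
[Na2S2O3] = 0.004386 / 0.03998 L = 0.110 M.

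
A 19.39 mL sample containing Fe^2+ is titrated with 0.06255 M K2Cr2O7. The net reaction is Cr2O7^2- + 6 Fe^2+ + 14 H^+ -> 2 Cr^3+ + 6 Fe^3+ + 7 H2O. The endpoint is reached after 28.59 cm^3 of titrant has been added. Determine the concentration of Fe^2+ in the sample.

n(K2Cr2O7) = 0.06255 x 0.02859 = 0.001788 mol.
From the balanced equation, 1 mol K2Cr2O7 reacts with 6 mol Fe^2+, so n(Fe^2+) = 0.001788 x 6/1 = 0.01073 mol.
[Fe^2+] = 0.01073 / 0.01939 L = 0.553 M.

0.553 M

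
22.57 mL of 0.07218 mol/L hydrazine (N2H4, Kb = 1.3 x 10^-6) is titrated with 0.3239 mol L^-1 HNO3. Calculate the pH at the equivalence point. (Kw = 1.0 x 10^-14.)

4.67

n(N2H4) = 0.07218 x 0.02257 = 0.001629 mol; V(HNO3) at equivalence = 0.001629/0.3239 = 0.005030 L.
At equivalence the base is fully converted to N2H5+; total volume = 0.02760 L, so [N2H5+] = 0.001629/0.02760 = 0.05903 M.
Ka(N2H5+) = Kw/Kb = 1.0e-14 / 1.3 x 10^-6 = 7.69e-9.
[H^+] = sqrt(Ka x [N2H5+]) = sqrt(7.69e-9 x 0.05903) = 2.13e-5 M.
pH = -log(2.13e-5) = 4.67.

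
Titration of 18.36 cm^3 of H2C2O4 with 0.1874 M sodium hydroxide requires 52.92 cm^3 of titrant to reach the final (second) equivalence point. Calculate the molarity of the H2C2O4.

n(NaOH) = 0.1874 x 0.05292 = 0.009917 mol.
At the final (second) equivalence point, 2 mol OH^- react per mol H2C2O4, so n(H2C2O4) = 0.009917 / 2 = 0.004959 mol.
[H2C2O4] = 0.004959 / 0.01836 L = 0.270 M.

0.270 M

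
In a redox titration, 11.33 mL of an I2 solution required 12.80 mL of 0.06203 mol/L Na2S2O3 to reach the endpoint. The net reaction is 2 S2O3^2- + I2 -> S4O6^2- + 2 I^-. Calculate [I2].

0.0350 M

n(Na2S2O3) = 0.06203 x 0.01280 = 0.0007940 mol.
From the balanced equation, 2 mol Na2S2O3 reacts with 1 mol I2, so n(I2) = 0.0007940 x 1/2 = 0.0003970 mol.
[I2] = 0.0003970 / 0.01133 L = 0.0350 M.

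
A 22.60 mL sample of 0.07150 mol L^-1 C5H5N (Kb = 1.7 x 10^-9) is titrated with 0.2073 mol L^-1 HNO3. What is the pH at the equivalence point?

3.25

n(C5H5N) = 0.07150 x 0.02260 = 0.001616 mol; V(HNO3) at equivalence = 0.001616/0.2073 = 0.007795 L.
At equivalence the base is fully converted to C5H5NH+; total volume = 0.03039 L, so [C5H5NH+] = 0.001616/0.03039 = 0.05316 M.
Ka(C5H5NH+) = Kw/Kb = 1.0e-14 / 1.7 x 10^-9 = 5.88e-6.
[H^+] = sqrt(Ka x [C5H5NH+]) = sqrt(5.88e-6 x 0.05316) = 0.000559 M.
pH = -log(0.000559) = 3.25.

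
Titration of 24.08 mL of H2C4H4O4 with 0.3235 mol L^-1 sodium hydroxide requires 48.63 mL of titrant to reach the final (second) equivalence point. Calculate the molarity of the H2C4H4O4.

0.327 M

n(NaOH) = 0.3235 x 0.04863 = 0.01573 mol.
At the final (second) equivalence point, 2 mol OH^- react per mol H2C4H4O4, so n(H2C4H4O4) = 0.01573 / 2 = 0.007866 mol.
[H2C4H4O4] = 0.007866 / 0.02408 L = 0.327 M.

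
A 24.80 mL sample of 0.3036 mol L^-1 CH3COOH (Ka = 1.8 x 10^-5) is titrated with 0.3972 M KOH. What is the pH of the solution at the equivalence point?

8.99

n(CH3COOH) = 0.3036 x 0.02480 = 0.007529 mol; V(KOH) at equivalence = 0.007529/0.3972 = 0.01896 L.
At equivalence all the acid is converted to CH3COO-; total volume = 0.02480 + 0.01896 = 0.04376 L, so [CH3COO-] = 0.007529/0.04376 = 0.1721 M.
Kb = Kw/Ka = 1.0e-14 / 1.8 x 10^-5 = 5.56e-10.
[OH^-] = sqrt(Kb x [CH3COO-]) = sqrt(5.56e-10 x 0.1721) = 9.78e-6 M.
pOH = 5.01, so pH = 14.00 - 5.01 = 8.99.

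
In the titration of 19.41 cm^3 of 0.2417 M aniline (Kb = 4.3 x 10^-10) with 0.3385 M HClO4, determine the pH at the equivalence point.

n(C6H5NH2) = 0.2417 x 0.01941 = 0.004691 mol; V(HClO4) at equivalence = 0.004691/0.3385 = 0.01386 L.
At equivalence the base is fully converted to C6H5NH3+; total volume = 0.03327 L, so [C6H5NH3+] = 0.004691/0.03327 = 0.1410 M.
Ka(C6H5NH3+) = Kw/Kb = 1.0e-14 / 4.3 x 10^-10 = 2.33e-5.
[H^+] = sqrt(Ka x [C6H5NH3+]) = sqrt(2.33e-5 x 0.1410) = 0.00181 M.
pH = -log(0.00181) = 2.74.

2.74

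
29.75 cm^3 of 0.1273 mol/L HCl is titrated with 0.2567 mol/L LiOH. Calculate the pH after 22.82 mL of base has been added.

n(acid) = 0.1273 x 0.02975 = 0.003787 mol; n(LiOH) added = 0.2567 x 0.02282 = 0.005858 mol.
Base is in excess by 0.005858 - 0.003787 = 0.002071 mol in a total volume of 0.05257 L.
[OH^-] = 0.002071/0.05257 = 0.03939 M, so pOH = 1.40 and pH = 14.00 - 1.40 = 12.60.

12.60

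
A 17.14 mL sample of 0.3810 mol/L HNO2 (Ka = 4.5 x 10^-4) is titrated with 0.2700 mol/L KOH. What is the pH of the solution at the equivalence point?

8.27

n(HNO2) = 0.3810 x 0.01714 = 0.006530 mol; V(KOH) at equivalence = 0.006530/0.2700 = 0.02419 L.
At equivalence all the acid is converted to NO2-; total volume = 0.01714 + 0.02419 = 0.04133 L, so [NO2-] = 0.006530/0.04133 = 0.1580 M.
Kb = Kw/Ka = 1.0e-14 / 4.5 x 10^-4 = 2.22e-11.
[OH^-] = sqrt(Kb x [NO2-]) = sqrt(2.22e-11 x 0.1580) = 1.87e-6 M.
pOH = 5.73, so pH = 14.00 - 5.73 = 8.27.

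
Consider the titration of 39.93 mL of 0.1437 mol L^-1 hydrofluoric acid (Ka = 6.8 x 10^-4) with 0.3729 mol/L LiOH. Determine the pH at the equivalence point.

8.09

n(HF) = 0.1437 x 0.03993 = 0.005738 mol; V(LiOH) at equivalence = 0.005738/0.3729 = 0.01539 L.
At equivalence all the acid is converted to F-; total volume = 0.03993 + 0.01539 = 0.05532 L, so [F-] = 0.005738/0.05532 = 0.1037 M.
Kb = Kw/Ka = 1.0e-14 / 6.8 x 10^-4 = 1.47e-11.
[OH^-] = sqrt(Kb x [F-]) = sqrt(1.47e-11 x 0.1037) = 1.24e-6 M.
pOH = 5.91, so pH = 14.00 - 5.91 = 8.09.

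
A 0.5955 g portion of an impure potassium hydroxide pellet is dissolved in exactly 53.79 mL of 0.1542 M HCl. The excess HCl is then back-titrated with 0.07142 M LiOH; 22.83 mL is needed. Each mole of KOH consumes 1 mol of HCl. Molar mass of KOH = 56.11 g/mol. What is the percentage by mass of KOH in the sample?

62.8%

Total n(HCl) added = 0.1542 x 0.05379 = 0.008294 mol.
n(LiOH) used = 0.07142 x 0.02283 = 0.001631 mol, which equals the excess n(HCl).
So n(HCl) consumed by the sample = 0.008294 - 0.001631 = 0.006664 mol.
n(KOH) = 0.006664 / 1 = 0.006664 mol.
mass KOH = 0.006664 x 56.11 = 0.3739 g, so %KOH = 0.3739/0.5955 x 100 = 62.8%.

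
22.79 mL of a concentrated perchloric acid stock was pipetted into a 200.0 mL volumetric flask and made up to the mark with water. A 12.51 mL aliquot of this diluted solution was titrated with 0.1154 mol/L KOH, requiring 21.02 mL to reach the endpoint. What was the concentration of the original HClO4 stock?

1.70 M

n(KOH) = 0.1154 x 0.02102 = 0.002426 mol.
n(HClO4) in the aliquot = 0.002426 mol.
[diluted HClO4] = 0.002426 / 0.01251 = 0.1939 M.
Dilution factor = 200.0/22.79 = 8.776, so [stock] = 0.1939 x 8.776 = 1.70 M.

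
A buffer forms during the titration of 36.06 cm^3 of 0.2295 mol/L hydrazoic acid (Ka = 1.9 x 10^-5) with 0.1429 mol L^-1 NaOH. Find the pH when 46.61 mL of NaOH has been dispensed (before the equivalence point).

5.34

Initial n(HN3) = 0.2295 x 0.03606 = 0.008276 mol.
n(NaOH) added = 0.1429 x 0.04661 = 0.006661 mol, converting that many moles of HN3 to N3-.
Remaining n(HN3) = 0.001615 mol; n(N3-) = 0.006661 mol.
By Henderson-Hasselbalch, pH = pKa + log([A^-]/[HA]) = 4.72 + log(0.006661/0.001615) = 4.72 + (+0.62) = 5.34.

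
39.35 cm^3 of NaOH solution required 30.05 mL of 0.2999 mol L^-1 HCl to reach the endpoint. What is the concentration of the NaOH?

n(HCl) delivered = 0.2999 x 0.03005 = 0.009012 mol.
For a 1:1 reaction, n(NaOH) = 0.009012 mol.
[NaOH] = 0.009012 mol / 0.03935 L = 0.229 M.

0.229 M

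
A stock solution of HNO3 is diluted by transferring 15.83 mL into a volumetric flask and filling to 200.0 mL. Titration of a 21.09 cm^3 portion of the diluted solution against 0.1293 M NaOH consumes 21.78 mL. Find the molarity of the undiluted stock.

1.69 M

n(NaOH) = 0.1293 x 0.02178 = 0.002816 mol.
n(HNO3) in the aliquot = 0.002816 mol.
[diluted HNO3] = 0.002816 / 0.02109 = 0.1335 M.
Dilution factor = 200.0/15.83 = 12.63, so [stock] = 0.1335 x 12.63 = 1.69 M.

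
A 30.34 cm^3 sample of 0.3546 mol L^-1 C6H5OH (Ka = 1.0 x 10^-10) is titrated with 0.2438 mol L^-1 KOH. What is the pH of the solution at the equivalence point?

11.58

n(C6H5OH) = 0.3546 x 0.03034 = 0.01076 mol; V(KOH) at equivalence = 0.01076/0.2438 = 0.04413 L.
At equivalence all the acid is converted to C6H5O-; total volume = 0.03034 + 0.04413 = 0.07447 L, so [C6H5O-] = 0.01076/0.07447 = 0.1445 M.
Kb = Kw/Ka = 1.0e-14 / 1.0 x 10^-10 = 0.000100.
[OH^-] = sqrt(Kb x [C6H5O-]) = sqrt(0.000100 x 0.1445) = 0.00380 M.
pOH = 2.42, so pH = 14.00 - 2.42 = 11.58.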